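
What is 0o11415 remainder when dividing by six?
Convert 0o11415 (octal) → 1×4096 + 1×512 + 4×64 + 1×8 + 5 = 4877 (decimal)
Convert six (English words) → 6 (decimal)
Compute 4877 mod 6 = 5
5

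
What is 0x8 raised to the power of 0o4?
Convert 0x8 (hexadecimal) → 8 (decimal)
Convert 0o4 (octal) → 4 (decimal)
Compute 8 ^ 4 = 4096
4096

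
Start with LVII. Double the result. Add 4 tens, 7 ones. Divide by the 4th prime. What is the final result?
Convert LVII (Roman numeral) → 50 + 5 + 1 + 1 = 57 (decimal)
Start: 57
57 × 2 = 114
Convert 4 tens, 7 ones (place-value notation) → 4×10 + 7 = 47 (decimal)
114 + 47 = 161
Convert the 4th prime (prime index) → 7 (decimal)
161 ÷ 7 = 23
23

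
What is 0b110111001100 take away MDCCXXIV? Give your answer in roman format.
Convert 0b110111001100 (binary) → 2048 + 1024 + 256 + 128 + 64 + 8 + 4 = 3532 (decimal)
Convert MDCCXXIV (Roman numeral) → 1000 + 500 + 100 + 100 + 10 + 10 + 4 = 1724 (decimal)
Compute 3532 - 1724 = 1808
Convert 1808 (decimal) → 1808 = 1000 + 500 + 100 + 100 + 100 + 5 + 1 + 1 + 1 → MDCCCVIII (Roman numeral)
MDCCCVIII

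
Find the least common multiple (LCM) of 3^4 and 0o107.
Convert 3^4 (power) → 81 (decimal)
Convert 0o107 (octal) → 1×64 + 7 = 71 (decimal)
Compute lcm(81, 71) = 5751
5751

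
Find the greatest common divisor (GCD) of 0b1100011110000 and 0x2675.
Convert 0b1100011110000 (binary) → 4096 + 2048 + 128 + 64 + 32 + 16 = 6384 (decimal)
Convert 0x2675 (hexadecimal) → 2×4096 + 6×256 + 7×16 + 5 = 9845 (decimal)
Compute gcd(6384, 9845) = 1
1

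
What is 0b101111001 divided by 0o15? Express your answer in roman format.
Convert 0b101111001 (binary) → 256 + 64 + 32 + 16 + 8 + 1 = 377 (decimal)
Convert 0o15 (octal) → 1×8 + 5 = 13 (decimal)
Compute 377 ÷ 13 = 29
Convert 29 (decimal) → 29 = 10 + 10 + 9 → XXIX (Roman numeral)
XXIX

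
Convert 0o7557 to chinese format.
Convert 0o7557 (octal) → 7×512 + 5×64 + 5×8 + 7 = 3951 (decimal)
Convert 3951 (decimal) → 3951 = 3×1000 + 9×100 + 5×10 + 1 → 三千九百五十一 (Chinese numeral)
三千九百五十一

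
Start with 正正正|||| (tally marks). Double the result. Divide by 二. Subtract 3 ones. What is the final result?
Convert 正正正|||| (tally marks) → 5 + 5 + 5 + 4 = 19 (decimal)
Start: 19
19 × 2 = 38
Convert 二 (Chinese numeral) → 2 (decimal)
38 ÷ 2 = 19
Convert 3 ones (place-value notation) → 3 (decimal)
19 - 3 = 16
16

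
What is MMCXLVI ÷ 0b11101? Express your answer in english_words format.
Convert MMCXLVI (Roman numeral) → 1000 + 1000 + 100 + 40 + 5 + 1 = 2146 (decimal)
Convert 0b11101 (binary) → 16 + 8 + 4 + 1 = 29 (decimal)
Compute 2146 ÷ 29 = 74
Convert 74 (decimal) → seventy-four (English words)
seventy-four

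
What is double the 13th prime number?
The 13th prime number = 41
Compute 41 × 2 = 82
82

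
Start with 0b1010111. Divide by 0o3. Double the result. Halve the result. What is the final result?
Convert 0b1010111 (binary) → 64 + 16 + 4 + 2 + 1 = 87 (decimal)
Start: 87
Convert 0o3 (octal) → 3 (decimal)
87 ÷ 3 = 29
29 × 2 = 58
58 ÷ 2 = 29
29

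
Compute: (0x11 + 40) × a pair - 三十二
Convert 0x11 (hexadecimal) → 1×16 + 1 = 17 (decimal)
Convert a pair (colloquial) → 2 (decimal)
Convert 三十二 (Chinese numeral) → 3×10 + 2 = 32 (decimal)
Expression in decimal: (17 + 40) × 2 - 32
Parentheses first: 17 + 40 = 57
Multiply: 57 × 2 = 114
Subtract: 114 - 32 = 82
82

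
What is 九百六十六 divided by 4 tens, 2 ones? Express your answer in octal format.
Convert 九百六十六 (Chinese numeral) → 9×100 + 6×10 + 6 = 966 (decimal)
Convert 4 tens, 2 ones (place-value notation) → 4×10 + 2 = 42 (decimal)
Compute 966 ÷ 42 = 23
Convert 23 (decimal) → 23 = 2×8 + 7 → 0o27 (octal)
0o27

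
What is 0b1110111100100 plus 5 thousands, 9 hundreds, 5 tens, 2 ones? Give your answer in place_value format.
Convert 0b1110111100100 (binary) → 4096 + 2048 + 1024 + 256 + 128 + 64 + 32 + 4 = 7652 (decimal)
Convert 5 thousands, 9 hundreds, 5 tens, 2 ones (place-value notation) → 5×1000 + 9×100 + 5×10 + 2 = 5952 (decimal)
Compute 7652 + 5952 = 13604
Convert 13604 (decimal) → 13604 = 13×1000 + 6×100 + 4 → 13 thousands, 6 hundreds, 4 ones (place-value notation)
13 thousands, 6 hundreds, 4 ones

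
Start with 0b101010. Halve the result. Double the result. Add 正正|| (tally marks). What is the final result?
Convert 0b101010 (binary) → 32 + 8 + 2 = 42 (decimal)
Start: 42
42 ÷ 2 = 21
21 × 2 = 42
Convert 正正|| (tally marks) → 5 + 5 + 2 = 12 (decimal)
42 + 12 = 54
54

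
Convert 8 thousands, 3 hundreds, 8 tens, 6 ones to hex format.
Convert 8 thousands, 3 hundreds, 8 tens, 6 ones (place-value notation) → 8×1000 + 3×100 + 8×10 + 6 = 8386 (decimal)
Convert 8386 (decimal) → 8386 = 2×4096 + 12×16 + 2 → 0x20C2 (hexadecimal)
0x20C2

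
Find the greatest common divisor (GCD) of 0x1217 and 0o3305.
Convert 0x1217 (hexadecimal) → 1×4096 + 2×256 + 1×16 + 7 = 4631 (decimal)
Convert 0o3305 (octal) → 3×512 + 3×64 + 5 = 1733 (decimal)
Compute gcd(4631, 1733) = 1
1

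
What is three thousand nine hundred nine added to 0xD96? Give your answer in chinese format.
Convert three thousand nine hundred nine (English words) → 3×1000 + 9×100 + 9 = 3909 (decimal)
Convert 0xD96 (hexadecimal) → 13×256 + 9×16 + 6 = 3478 (decimal)
Compute 3909 + 3478 = 7387
Convert 7387 (decimal) → 7387 = 7×1000 + 3×100 + 8×10 + 7 → 七千三百八十七 (Chinese numeral)
七千三百八十七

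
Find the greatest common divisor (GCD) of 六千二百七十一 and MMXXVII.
Convert 六千二百七十一 (Chinese numeral) → 6×1000 + 2×100 + 7×10 + 1 = 6271 (decimal)
Convert MMXXVII (Roman numeral) → 1000 + 1000 + 10 + 10 + 5 + 1 + 1 = 2027 (decimal)
Compute gcd(6271, 2027) = 1
1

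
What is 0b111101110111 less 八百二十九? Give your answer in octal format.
Convert 0b111101110111 (binary) → 2048 + 1024 + 512 + 256 + 64 + 32 + 16 + 4 + 2 + 1 = 3959 (decimal)
Convert 八百二十九 (Chinese numeral) → 8×100 + 2×10 + 9 = 829 (decimal)
Compute 3959 - 829 = 3130
Convert 3130 (decimal) → 3130 = 6×512 + 7×8 + 2 → 0o6072 (octal)
0o6072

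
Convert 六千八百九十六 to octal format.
Convert 六千八百九十六 (Chinese numeral) → 6×1000 + 8×100 + 9×10 + 6 = 6896 (decimal)
Convert 6896 (decimal) → 6896 = 1×4096 + 5×512 + 3×64 + 6×8 → 0o15360 (octal)
0o15360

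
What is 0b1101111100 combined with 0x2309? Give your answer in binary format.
Convert 0b1101111100 (binary) → 512 + 256 + 64 + 32 + 16 + 8 + 4 = 892 (decimal)
Convert 0x2309 (hexadecimal) → 2×4096 + 3×256 + 9 = 8969 (decimal)
Compute 892 + 8969 = 9861
Convert 9861 (decimal) → 9861 = 8192 + 1024 + 512 + 128 + 4 + 1 → 0b10011010000101 (binary)
0b10011010000101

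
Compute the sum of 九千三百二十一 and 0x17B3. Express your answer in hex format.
Convert 九千三百二十一 (Chinese numeral) → 9×1000 + 3×100 + 2×10 + 1 = 9321 (decimal)
Convert 0x17B3 (hexadecimal) → 1×4096 + 7×256 + 11×16 + 3 = 6067 (decimal)
Compute 9321 + 6067 = 15388
Convert 15388 (decimal) → 15388 = 3×4096 + 12×256 + 1×16 + 12 → 0x3C1C (hexadecimal)
0x3C1C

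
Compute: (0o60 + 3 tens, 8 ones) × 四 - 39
Convert 0o60 (octal) → 6×8 = 48 (decimal)
Convert 3 tens, 8 ones (place-value notation) → 3×10 + 8 = 38 (decimal)
Convert 四 (Chinese numeral) → 4 (decimal)
Expression in decimal: (48 + 38) × 4 - 39
Parentheses first: 48 + 38 = 86
Multiply: 86 × 4 = 344
Subtract: 344 - 39 = 305
305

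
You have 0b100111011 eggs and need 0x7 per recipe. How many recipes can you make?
Convert 0b100111011 (binary) → 256 + 32 + 16 + 8 + 2 + 1 = 315 (decimal)
Convert 0x7 (hexadecimal) → 7 (decimal)
Compute 315 ÷ 7 = 45
45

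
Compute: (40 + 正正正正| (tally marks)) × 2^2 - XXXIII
Convert 正正正正| (tally marks) → 5 + 5 + 5 + 5 + 1 = 21 (decimal)
Convert 2^2 (power) → 4 (decimal)
Convert XXXIII (Roman numeral) → 10 + 10 + 10 + 1 + 1 + 1 = 33 (decimal)
Expression in decimal: (40 + 21) × 4 - 33
Parentheses first: 40 + 21 = 61
Multiply: 61 × 4 = 244
Subtract: 244 - 33 = 211
211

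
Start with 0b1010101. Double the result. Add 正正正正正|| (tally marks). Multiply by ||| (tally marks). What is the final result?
Convert 0b1010101 (binary) → 64 + 16 + 4 + 1 = 85 (decimal)
Start: 85
85 × 2 = 170
Convert 正正正正正|| (tally marks) → 5 + 5 + 5 + 5 + 5 + 2 = 27 (decimal)
170 + 27 = 197
Convert ||| (tally marks) → 3 (decimal)
197 × 3 = 591
591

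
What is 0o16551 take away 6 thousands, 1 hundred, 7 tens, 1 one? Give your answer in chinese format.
Convert 0o16551 (octal) → 1×4096 + 6×512 + 5×64 + 5×8 + 1 = 7529 (decimal)
Convert 6 thousands, 1 hundred, 7 tens, 1 one (place-value notation) → 6×1000 + 1×100 + 7×10 + 1 = 6171 (decimal)
Compute 7529 - 6171 = 1358
Convert 1358 (decimal) → 1358 = 1×1000 + 3×100 + 5×10 + 8 → 一千三百五十八 (Chinese numeral)
一千三百五十八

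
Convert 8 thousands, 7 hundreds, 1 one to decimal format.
Convert 8 thousands, 7 hundreds, 1 one (place-value notation) → 8×1000 + 7×100 + 1 = 8701 (decimal)
8701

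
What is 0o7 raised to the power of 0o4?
Convert 0o7 (octal) → 7 (decimal)
Convert 0o4 (octal) → 4 (decimal)
Compute 7 ^ 4 = 2401
2401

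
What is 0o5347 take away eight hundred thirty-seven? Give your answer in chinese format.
Convert 0o5347 (octal) → 5×512 + 3×64 + 4×8 + 7 = 2791 (decimal)
Convert eight hundred thirty-seven (English words) → 8×100 + 37 = 837 (decimal)
Compute 2791 - 837 = 1954
Convert 1954 (decimal) → 1954 = 1×1000 + 9×100 + 5×10 + 4 → 一千九百五十四 (Chinese numeral)
一千九百五十四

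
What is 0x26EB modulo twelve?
Convert 0x26EB (hexadecimal) → 2×4096 + 6×256 + 14×16 + 11 = 9963 (decimal)
Convert twelve (English words) → 12 (decimal)
Compute 9963 mod 12 = 3
3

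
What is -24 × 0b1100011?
Convert 0b1100011 (binary) → 64 + 32 + 2 + 1 = 99 (decimal)
Compute -24 × 99 = -2376
-2376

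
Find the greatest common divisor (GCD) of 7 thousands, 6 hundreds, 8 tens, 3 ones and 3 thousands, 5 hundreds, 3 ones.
Convert 7 thousands, 6 hundreds, 8 tens, 3 ones (place-value notation) → 7×1000 + 6×100 + 8×10 + 3 = 7683 (decimal)
Convert 3 thousands, 5 hundreds, 3 ones (place-value notation) → 3×1000 + 5×100 + 3 = 3503 (decimal)
Compute gcd(7683, 3503) = 1
1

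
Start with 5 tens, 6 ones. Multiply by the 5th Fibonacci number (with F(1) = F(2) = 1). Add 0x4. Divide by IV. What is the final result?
Convert 5 tens, 6 ones (place-value notation) → 5×10 + 6 = 56 (decimal)
Start: 56
Convert the 5th Fibonacci number (with F(1) = F(2) = 1) (Fibonacci index) → 1, 1, 2, 3, 5 → 5 (decimal)
56 × 5 = 280
Convert 0x4 (hexadecimal) → 4 (decimal)
280 + 4 = 284
Convert IV (Roman numeral) → 4 (decimal)
284 ÷ 4 = 71
71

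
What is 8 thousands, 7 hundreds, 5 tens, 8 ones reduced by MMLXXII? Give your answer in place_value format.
Convert 8 thousands, 7 hundreds, 5 tens, 8 ones (place-value notation) → 8×1000 + 7×100 + 5×10 + 8 = 8758 (decimal)
Convert MMLXXII (Roman numeral) → 1000 + 1000 + 50 + 10 + 10 + 1 + 1 = 2072 (decimal)
Compute 8758 - 2072 = 6686
Convert 6686 (decimal) → 6686 = 6×1000 + 6×100 + 8×10 + 6 → 6 thousands, 6 hundreds, 8 tens, 6 ones (place-value notation)
6 thousands, 6 hundreds, 8 tens, 6 ones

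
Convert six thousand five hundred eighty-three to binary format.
Convert six thousand five hundred eighty-three (English words) → 6×1000 + 5×100 + 83 = 6583 (decimal)
Convert 6583 (decimal) → 6583 = 4096 + 2048 + 256 + 128 + 32 + 16 + 4 + 2 + 1 → 0b1100110110111 (binary)
0b1100110110111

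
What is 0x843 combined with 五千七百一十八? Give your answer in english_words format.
Convert 0x843 (hexadecimal) → 8×256 + 4×16 + 3 = 2115 (decimal)
Convert 五千七百一十八 (Chinese numeral) → 5×1000 + 7×100 + 1×10 + 8 = 5718 (decimal)
Compute 2115 + 5718 = 7833
Convert 7833 (decimal) → 7833 = 7×1000 + 8×100 + 33 → seven thousand eight hundred thirty-three (English words)
seven thousand eight hundred thirty-three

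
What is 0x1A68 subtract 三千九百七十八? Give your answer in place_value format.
Convert 0x1A68 (hexadecimal) → 1×4096 + 10×256 + 6×16 + 8 = 6760 (decimal)
Convert 三千九百七十八 (Chinese numeral) → 3×1000 + 9×100 + 7×10 + 8 = 3978 (decimal)
Compute 6760 - 3978 = 2782
Convert 2782 (decimal) → 2782 = 2×1000 + 7×100 + 8×10 + 2 → 2 thousands, 7 hundreds, 8 tens, 2 ones (place-value notation)
2 thousands, 7 hundreds, 8 tens, 2 ones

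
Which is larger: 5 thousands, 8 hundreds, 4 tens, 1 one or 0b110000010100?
Convert 5 thousands, 8 hundreds, 4 tens, 1 one (place-value notation) → 5×1000 + 8×100 + 4×10 + 1 = 5841 (decimal)
Convert 0b110000010100 (binary) → 2048 + 1024 + 16 + 4 = 3092 (decimal)
Compare 5841 vs 3092: larger = 5841
5841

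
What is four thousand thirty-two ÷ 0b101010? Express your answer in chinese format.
Convert four thousand thirty-two (English words) → 4×1000 + 32 = 4032 (decimal)
Convert 0b101010 (binary) → 32 + 8 + 2 = 42 (decimal)
Compute 4032 ÷ 42 = 96
Convert 96 (decimal) → 96 = 9×10 + 6 → 九十六 (Chinese numeral)
九十六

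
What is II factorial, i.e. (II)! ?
Convert II (Roman numeral) → 1 + 1 = 2 (decimal)
Compute 2! = 2
2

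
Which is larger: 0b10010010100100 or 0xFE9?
Convert 0b10010010100100 (binary) → 8192 + 1024 + 128 + 32 + 4 = 9380 (decimal)
Convert 0xFE9 (hexadecimal) → 15×256 + 14×16 + 9 = 4073 (decimal)
Compare 9380 vs 4073: larger = 9380
9380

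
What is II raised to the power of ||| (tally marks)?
Convert II (Roman numeral) → 1 + 1 = 2 (decimal)
Convert ||| (tally marks) → 3 (decimal)
Compute 2 ^ 3 = 8
8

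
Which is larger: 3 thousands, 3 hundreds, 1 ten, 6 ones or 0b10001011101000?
Convert 3 thousands, 3 hundreds, 1 ten, 6 ones (place-value notation) → 3×1000 + 3×100 + 1×10 + 6 = 3316 (decimal)
Convert 0b10001011101000 (binary) → 8192 + 512 + 128 + 64 + 32 + 8 = 8936 (decimal)
Compare 3316 vs 8936: larger = 8936
8936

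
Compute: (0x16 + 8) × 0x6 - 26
Convert 0x16 (hexadecimal) → 1×16 + 6 = 22 (decimal)
Convert 0x6 (hexadecimal) → 6 (decimal)
Expression in decimal: (22 + 8) × 6 - 26
Parentheses first: 22 + 8 = 30
Multiply: 30 × 6 = 180
Subtract: 180 - 26 = 154
154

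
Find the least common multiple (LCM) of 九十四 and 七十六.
Convert 九十四 (Chinese numeral) → 9×10 + 4 = 94 (decimal)
Convert 七十六 (Chinese numeral) → 7×10 + 6 = 76 (decimal)
Compute lcm(94, 76) = 3572
3572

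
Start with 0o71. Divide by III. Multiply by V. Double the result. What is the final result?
Convert 0o71 (octal) → 7×8 + 1 = 57 (decimal)
Start: 57
Convert III (Roman numeral) → 1 + 1 + 1 = 3 (decimal)
57 ÷ 3 = 19
Convert V (Roman numeral) → 5 (decimal)
19 × 5 = 95
95 × 2 = 190
190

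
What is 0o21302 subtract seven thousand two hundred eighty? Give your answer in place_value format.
Convert 0o21302 (octal) → 2×4096 + 1×512 + 3×64 + 2 = 8898 (decimal)
Convert seven thousand two hundred eighty (English words) → 7×1000 + 2×100 + 80 = 7280 (decimal)
Compute 8898 - 7280 = 1618
Convert 1618 (decimal) → 1618 = 1×1000 + 6×100 + 1×10 + 8 → 1 thousand, 6 hundreds, 1 ten, 8 ones (place-value notation)
1 thousand, 6 hundreds, 1 ten, 8 ones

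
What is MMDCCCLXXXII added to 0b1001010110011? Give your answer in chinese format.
Convert MMDCCCLXXXII (Roman numeral) → 1000 + 1000 + 500 + 100 + 100 + 100 + 50 + 10 + 10 + 10 + 1 + 1 = 2882 (decimal)
Convert 0b1001010110011 (binary) → 4096 + 512 + 128 + 32 + 16 + 2 + 1 = 4787 (decimal)
Compute 2882 + 4787 = 7669
Convert 7669 (decimal) → 7669 = 7×1000 + 6×100 + 6×10 + 9 → 七千六百六十九 (Chinese numeral)
七千六百六十九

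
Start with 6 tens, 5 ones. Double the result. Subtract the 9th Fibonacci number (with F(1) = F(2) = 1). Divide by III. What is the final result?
Convert 6 tens, 5 ones (place-value notation) → 6×10 + 5 = 65 (decimal)
Start: 65
65 × 2 = 130
Convert the 9th Fibonacci number (with F(1) = F(2) = 1) (Fibonacci index) → 1, 1, 2, 3, 5, 8, 13, 21, 34 → 34 (decimal)
130 - 34 = 96
Convert III (Roman numeral) → 1 + 1 + 1 = 3 (decimal)
96 ÷ 3 = 32
32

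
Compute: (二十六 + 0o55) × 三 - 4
Convert 二十六 (Chinese numeral) → 2×10 + 6 = 26 (decimal)
Convert 0o55 (octal) → 5×8 + 5 = 45 (decimal)
Convert 三 (Chinese numeral) → 3 (decimal)
Expression in decimal: (26 + 45) × 3 - 4
Parentheses first: 26 + 45 = 71
Multiply: 71 × 3 = 213
Subtract: 213 - 4 = 209
209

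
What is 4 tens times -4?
Convert 4 tens (place-value notation) → 4×10 = 40 (decimal)
Compute 40 × -4 = -160
-160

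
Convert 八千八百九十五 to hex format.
Convert 八千八百九十五 (Chinese numeral) → 8×1000 + 8×100 + 9×10 + 5 = 8895 (decimal)
Convert 8895 (decimal) → 8895 = 2×4096 + 2×256 + 11×16 + 15 → 0x22BF (hexadecimal)
0x22BF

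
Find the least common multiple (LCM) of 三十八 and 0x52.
Convert 三十八 (Chinese numeral) → 3×10 + 8 = 38 (decimal)
Convert 0x52 (hexadecimal) → 5×16 + 2 = 82 (decimal)
Compute lcm(38, 82) = 1558
1558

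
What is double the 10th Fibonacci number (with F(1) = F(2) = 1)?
The 10th Fibonacci number (with F(1) = F(2) = 1): 1, 1, 2, 3, 5, 8, 13, 21, 34, 55 → 55
Compute 55 × 2 = 110
110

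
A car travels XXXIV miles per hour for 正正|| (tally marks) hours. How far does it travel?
Convert XXXIV (Roman numeral) → 10 + 10 + 10 + 4 = 34 (decimal)
Convert 正正|| (tally marks) → 5 + 5 + 2 = 12 (decimal)
Compute 34 × 12 = 408
408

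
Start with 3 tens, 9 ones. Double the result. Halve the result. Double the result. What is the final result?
Convert 3 tens, 9 ones (place-value notation) → 3×10 + 9 = 39 (decimal)
Start: 39
39 × 2 = 78
78 ÷ 2 = 39
39 × 2 = 78
78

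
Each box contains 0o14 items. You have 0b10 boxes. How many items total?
Convert 0o14 (octal) → 1×8 + 4 = 12 (decimal)
Convert 0b10 (binary) → 2 (decimal)
Compute 12 × 2 = 24
24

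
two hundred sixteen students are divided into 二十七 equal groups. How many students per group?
Convert two hundred sixteen (English words) → 2×100 + 16 = 216 (decimal)
Convert 二十七 (Chinese numeral) → 2×10 + 7 = 27 (decimal)
Compute 216 ÷ 27 = 8
8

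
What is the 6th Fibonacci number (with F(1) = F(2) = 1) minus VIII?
The 6th Fibonacci number (with F(1) = F(2) = 1): 1, 1, 2, 3, 5, 8 → 8
Convert VIII (Roman numeral) → 5 + 1 + 1 + 1 = 8 (decimal)
Compute 8 - 8 = 0
0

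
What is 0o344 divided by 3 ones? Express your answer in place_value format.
Convert 0o344 (octal) → 3×64 + 4×8 + 4 = 228 (decimal)
Convert 3 ones (place-value notation) → 3 (decimal)
Compute 228 ÷ 3 = 76
Convert 76 (decimal) → 76 = 7×10 + 6 → 7 tens, 6 ones (place-value notation)
7 tens, 6 ones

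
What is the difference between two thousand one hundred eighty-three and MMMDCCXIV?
Convert two thousand one hundred eighty-three (English words) → 2×1000 + 1×100 + 83 = 2183 (decimal)
Convert MMMDCCXIV (Roman numeral) → 1000 + 1000 + 1000 + 500 + 100 + 100 + 10 + 4 = 3714 (decimal)
Difference: |2183 - 3714| = 1531
1531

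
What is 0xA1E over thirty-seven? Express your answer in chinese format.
Convert 0xA1E (hexadecimal) → 10×256 + 1×16 + 14 = 2590 (decimal)
Convert thirty-seven (English words) → 37 (decimal)
Compute 2590 ÷ 37 = 70
Convert 70 (decimal) → 70 = 7×10 → 七十 (Chinese numeral)
七十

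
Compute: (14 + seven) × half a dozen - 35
Convert seven (English words) → 7 (decimal)
Convert half a dozen (colloquial) → 6 (decimal)
Expression in decimal: (14 + 7) × 6 - 35
Parentheses first: 14 + 7 = 21
Multiply: 21 × 6 = 126
Subtract: 126 - 35 = 91
91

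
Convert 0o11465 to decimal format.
Convert 0o11465 (octal) → 1×4096 + 1×512 + 4×64 + 6×8 + 5 = 4917 (decimal)
4917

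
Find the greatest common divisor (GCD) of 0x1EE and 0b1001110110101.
Convert 0x1EE (hexadecimal) → 1×256 + 14×16 + 14 = 494 (decimal)
Convert 0b1001110110101 (binary) → 4096 + 512 + 256 + 128 + 32 + 16 + 4 + 1 = 5045 (decimal)
Compute gcd(494, 5045) = 1
1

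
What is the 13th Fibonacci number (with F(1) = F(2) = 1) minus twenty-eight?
The 13th Fibonacci number (with F(1) = F(2) = 1): 1, 1, 2, 3, 5, 8, 13, 21, 34, 55, 89, 144, 233 → 233
Convert twenty-eight (English words) → 28 (decimal)
Compute 233 - 28 = 205
205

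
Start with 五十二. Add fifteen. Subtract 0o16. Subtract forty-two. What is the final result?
Convert 五十二 (Chinese numeral) → 5×10 + 2 = 52 (decimal)
Start: 52
Convert fifteen (English words) → 15 (decimal)
52 + 15 = 67
Convert 0o16 (octal) → 1×8 + 6 = 14 (decimal)
67 - 14 = 53
Convert forty-two (English words) → 42 (decimal)
53 - 42 = 11
11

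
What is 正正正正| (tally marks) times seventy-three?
Convert 正正正正| (tally marks) → 5 + 5 + 5 + 5 + 1 = 21 (decimal)
Convert seventy-three (English words) → 73 (decimal)
Compute 21 × 73 = 1533
1533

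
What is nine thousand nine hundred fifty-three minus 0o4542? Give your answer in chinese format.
Convert nine thousand nine hundred fifty-three (English words) → 9×1000 + 9×100 + 53 = 9953 (decimal)
Convert 0o4542 (octal) → 4×512 + 5×64 + 4×8 + 2 = 2402 (decimal)
Compute 9953 - 2402 = 7551
Convert 7551 (decimal) → 7551 = 7×1000 + 5×100 + 5×10 + 1 → 七千五百五十一 (Chinese numeral)
七千五百五十一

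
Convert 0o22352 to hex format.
Convert 0o22352 (octal) → 2×4096 + 2×512 + 3×64 + 5×8 + 2 = 9450 (decimal)
Convert 9450 (decimal) → 9450 = 2×4096 + 4×256 + 14×16 + 10 → 0x24EA (hexadecimal)
0x24EA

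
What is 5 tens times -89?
Convert 5 tens (place-value notation) → 5×10 = 50 (decimal)
Compute 50 × -89 = -4450
-4450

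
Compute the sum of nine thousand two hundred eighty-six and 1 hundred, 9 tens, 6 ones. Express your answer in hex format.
Convert nine thousand two hundred eighty-six (English words) → 9×1000 + 2×100 + 86 = 9286 (decimal)
Convert 1 hundred, 9 tens, 6 ones (place-value notation) → 1×100 + 9×10 + 6 = 196 (decimal)
Compute 9286 + 196 = 9482
Convert 9482 (decimal) → 9482 = 2×4096 + 5×256 + 10 → 0x250A (hexadecimal)
0x250A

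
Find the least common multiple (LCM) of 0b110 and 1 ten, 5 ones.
Convert 0b110 (binary) → 4 + 2 = 6 (decimal)
Convert 1 ten, 5 ones (place-value notation) → 1×10 + 5 = 15 (decimal)
Compute lcm(6, 15) = 30
30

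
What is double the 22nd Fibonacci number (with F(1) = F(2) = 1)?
The 22nd Fibonacci number (with F(1) = F(2) = 1) = 17711
Compute 17711 × 2 = 35422
35422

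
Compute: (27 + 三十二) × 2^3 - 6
Convert 三十二 (Chinese numeral) → 3×10 + 2 = 32 (decimal)
Convert 2^3 (power) → 8 (decimal)
Expression in decimal: (27 + 32) × 8 - 6
Parentheses first: 27 + 32 = 59
Multiply: 59 × 8 = 472
Subtract: 472 - 6 = 466
466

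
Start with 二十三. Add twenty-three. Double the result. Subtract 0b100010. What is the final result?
Convert 二十三 (Chinese numeral) → 2×10 + 3 = 23 (decimal)
Start: 23
Convert twenty-three (English words) → 23 (decimal)
23 + 23 = 46
46 × 2 = 92
Convert 0b100010 (binary) → 32 + 2 = 34 (decimal)
92 - 34 = 58
58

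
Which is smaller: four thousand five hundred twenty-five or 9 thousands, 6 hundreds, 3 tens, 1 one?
Convert four thousand five hundred twenty-five (English words) → 4×1000 + 5×100 + 25 = 4525 (decimal)
Convert 9 thousands, 6 hundreds, 3 tens, 1 one (place-value notation) → 9×1000 + 6×100 + 3×10 + 1 = 9631 (decimal)
Compare 4525 vs 9631: smaller = 4525
4525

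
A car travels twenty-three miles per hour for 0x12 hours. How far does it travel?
Convert twenty-three (English words) → 23 (decimal)
Convert 0x12 (hexadecimal) → 1×16 + 2 = 18 (decimal)
Compute 23 × 18 = 414
414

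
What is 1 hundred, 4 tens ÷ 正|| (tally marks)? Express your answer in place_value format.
Convert 1 hundred, 4 tens (place-value notation) → 1×100 + 4×10 = 140 (decimal)
Convert 正|| (tally marks) → 5 + 2 = 7 (decimal)
Compute 140 ÷ 7 = 20
Convert 20 (decimal) → 20 = 2×10 → 2 tens (place-value notation)
2 tens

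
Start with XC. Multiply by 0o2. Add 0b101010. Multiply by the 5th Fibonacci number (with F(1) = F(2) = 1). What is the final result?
Convert XC (Roman numeral) → 90 (decimal)
Start: 90
Convert 0o2 (octal) → 2 (decimal)
90 × 2 = 180
Convert 0b101010 (binary) → 32 + 8 + 2 = 42 (decimal)
180 + 42 = 222
Convert the 5th Fibonacci number (with F(1) = F(2) = 1) (Fibonacci index) → 1, 1, 2, 3, 5 → 5 (decimal)
222 × 5 = 1110
1110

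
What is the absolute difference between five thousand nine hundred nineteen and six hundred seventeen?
Convert five thousand nine hundred nineteen (English words) → 5×1000 + 9×100 + 19 = 5919 (decimal)
Convert six hundred seventeen (English words) → 6×100 + 17 = 617 (decimal)
Compute |5919 - 617| = 5302
5302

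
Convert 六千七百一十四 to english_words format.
Convert 六千七百一十四 (Chinese numeral) → 6×1000 + 7×100 + 1×10 + 4 = 6714 (decimal)
Convert 6714 (decimal) → 6714 = 6×1000 + 7×100 + 14 → six thousand seven hundred fourteen (English words)
six thousand seven hundred fourteen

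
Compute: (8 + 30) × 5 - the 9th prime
Convert the 9th prime (prime index) → 23 (decimal)
Expression in decimal: (8 + 30) × 5 - 23
Parentheses first: 8 + 30 = 38
Multiply: 38 × 5 = 190
Subtract: 190 - 23 = 167
167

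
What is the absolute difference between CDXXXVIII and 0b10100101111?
Convert CDXXXVIII (Roman numeral) → 400 + 10 + 10 + 10 + 5 + 1 + 1 + 1 = 438 (decimal)
Convert 0b10100101111 (binary) → 1024 + 256 + 32 + 8 + 4 + 2 + 1 = 1327 (decimal)
Compute |438 - 1327| = 889
889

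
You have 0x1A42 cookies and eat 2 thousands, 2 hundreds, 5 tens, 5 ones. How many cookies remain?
Convert 0x1A42 (hexadecimal) → 1×4096 + 10×256 + 4×16 + 2 = 6722 (decimal)
Convert 2 thousands, 2 hundreds, 5 tens, 5 ones (place-value notation) → 2×1000 + 2×100 + 5×10 + 5 = 2255 (decimal)
Compute 6722 - 2255 = 4467
4467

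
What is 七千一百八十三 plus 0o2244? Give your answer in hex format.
Convert 七千一百八十三 (Chinese numeral) → 7×1000 + 1×100 + 8×10 + 3 = 7183 (decimal)
Convert 0o2244 (octal) → 2×512 + 2×64 + 4×8 + 4 = 1188 (decimal)
Compute 7183 + 1188 = 8371
Convert 8371 (decimal) → 8371 = 2×4096 + 11×16 + 3 → 0x20B3 (hexadecimal)
0x20B3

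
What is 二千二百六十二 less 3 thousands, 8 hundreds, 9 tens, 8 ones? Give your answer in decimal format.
Convert 二千二百六十二 (Chinese numeral) → 2×1000 + 2×100 + 6×10 + 2 = 2262 (decimal)
Convert 3 thousands, 8 hundreds, 9 tens, 8 ones (place-value notation) → 3×1000 + 8×100 + 9×10 + 8 = 3898 (decimal)
Compute 2262 - 3898 = -1636
-1636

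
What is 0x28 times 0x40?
Convert 0x28 (hexadecimal) → 2×16 + 8 = 40 (decimal)
Convert 0x40 (hexadecimal) → 4×16 = 64 (decimal)
Compute 40 × 64 = 2560
2560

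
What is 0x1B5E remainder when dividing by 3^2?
Convert 0x1B5E (hexadecimal) → 1×4096 + 11×256 + 5×16 + 14 = 7006 (decimal)
Convert 3^2 (power) → 9 (decimal)
Compute 7006 mod 9 = 4
4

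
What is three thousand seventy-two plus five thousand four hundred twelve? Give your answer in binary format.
Convert three thousand seventy-two (English words) → 3×1000 + 72 = 3072 (decimal)
Convert five thousand four hundred twelve (English words) → 5×1000 + 4×100 + 12 = 5412 (decimal)
Compute 3072 + 5412 = 8484
Convert 8484 (decimal) → 8484 = 8192 + 256 + 32 + 4 → 0b10000100100100 (binary)
0b10000100100100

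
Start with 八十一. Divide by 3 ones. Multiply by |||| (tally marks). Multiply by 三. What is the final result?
Convert 八十一 (Chinese numeral) → 8×10 + 1 = 81 (decimal)
Start: 81
Convert 3 ones (place-value notation) → 3 (decimal)
81 ÷ 3 = 27
Convert |||| (tally marks) → 4 (decimal)
27 × 4 = 108
Convert 三 (Chinese numeral) → 3 (decimal)
108 × 3 = 324
324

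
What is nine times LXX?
Convert nine (English words) → 9 (decimal)
Convert LXX (Roman numeral) → 50 + 10 + 10 = 70 (decimal)
Compute 9 × 70 = 630
630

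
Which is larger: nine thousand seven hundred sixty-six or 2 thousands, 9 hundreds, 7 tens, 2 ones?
Convert nine thousand seven hundred sixty-six (English words) → 9×1000 + 7×100 + 66 = 9766 (decimal)
Convert 2 thousands, 9 hundreds, 7 tens, 2 ones (place-value notation) → 2×1000 + 9×100 + 7×10 + 2 = 2972 (decimal)
Compare 9766 vs 2972: larger = 9766
9766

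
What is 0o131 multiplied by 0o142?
Convert 0o131 (octal) → 1×64 + 3×8 + 1 = 89 (decimal)
Convert 0o142 (octal) → 1×64 + 4×8 + 2 = 98 (decimal)
Compute 89 × 98 = 8722
8722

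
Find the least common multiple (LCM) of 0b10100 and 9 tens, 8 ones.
Convert 0b10100 (binary) → 16 + 4 = 20 (decimal)
Convert 9 tens, 8 ones (place-value notation) → 9×10 + 8 = 98 (decimal)
Compute lcm(20, 98) = 980
980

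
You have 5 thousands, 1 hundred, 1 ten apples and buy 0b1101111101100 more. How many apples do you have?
Convert 5 thousands, 1 hundred, 1 ten (place-value notation) → 5×1000 + 1×100 + 1×10 = 5110 (decimal)
Convert 0b1101111101100 (binary) → 4096 + 2048 + 512 + 256 + 128 + 64 + 32 + 8 + 4 = 7148 (decimal)
Compute 5110 + 7148 = 12258
12258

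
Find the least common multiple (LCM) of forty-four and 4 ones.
Convert forty-four (English words) → 44 (decimal)
Convert 4 ones (place-value notation) → 4 (decimal)
Compute lcm(44, 4) = 44
44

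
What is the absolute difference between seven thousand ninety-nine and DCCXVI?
Convert seven thousand ninety-nine (English words) → 7×1000 + 99 = 7099 (decimal)
Convert DCCXVI (Roman numeral) → 500 + 100 + 100 + 10 + 5 + 1 = 716 (decimal)
Compute |7099 - 716| = 6383
6383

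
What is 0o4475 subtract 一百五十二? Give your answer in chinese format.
Convert 0o4475 (octal) → 4×512 + 4×64 + 7×8 + 5 = 2365 (decimal)
Convert 一百五十二 (Chinese numeral) → 1×100 + 5×10 + 2 = 152 (decimal)
Compute 2365 - 152 = 2213
Convert 2213 (decimal) → 2213 = 2×1000 + 2×100 + 1×10 + 3 → 二千二百一十三 (Chinese numeral)
二千二百一十三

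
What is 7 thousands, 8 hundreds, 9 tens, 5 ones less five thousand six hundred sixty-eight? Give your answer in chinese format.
Convert 7 thousands, 8 hundreds, 9 tens, 5 ones (place-value notation) → 7×1000 + 8×100 + 9×10 + 5 = 7895 (decimal)
Convert five thousand six hundred sixty-eight (English words) → 5×1000 + 6×100 + 68 = 5668 (decimal)
Compute 7895 - 5668 = 2227
Convert 2227 (decimal) → 2227 = 2×1000 + 2×100 + 2×10 + 7 → 二千二百二十七 (Chinese numeral)
二千二百二十七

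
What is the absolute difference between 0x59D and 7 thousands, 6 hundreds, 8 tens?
Convert 0x59D (hexadecimal) → 5×256 + 9×16 + 13 = 1437 (decimal)
Convert 7 thousands, 6 hundreds, 8 tens (place-value notation) → 7×1000 + 6×100 + 8×10 = 7680 (decimal)
Compute |1437 - 7680| = 6243
6243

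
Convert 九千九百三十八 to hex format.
Convert 九千九百三十八 (Chinese numeral) → 9×1000 + 9×100 + 3×10 + 8 = 9938 (decimal)
Convert 9938 (decimal) → 9938 = 2×4096 + 6×256 + 13×16 + 2 → 0x26D2 (hexadecimal)
0x26D2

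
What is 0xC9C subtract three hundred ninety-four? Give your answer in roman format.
Convert 0xC9C (hexadecimal) → 12×256 + 9×16 + 12 = 3228 (decimal)
Convert three hundred ninety-four (English words) → 3×100 + 94 = 394 (decimal)
Compute 3228 - 394 = 2834
Convert 2834 (decimal) → 2834 = 1000 + 1000 + 500 + 100 + 100 + 100 + 10 + 10 + 10 + 4 → MMDCCCXXXIV (Roman numeral)
MMDCCCXXXIV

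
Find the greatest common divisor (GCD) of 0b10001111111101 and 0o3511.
Convert 0b10001111111101 (binary) → 8192 + 512 + 256 + 128 + 64 + 32 + 16 + 8 + 4 + 1 = 9213 (decimal)
Convert 0o3511 (octal) → 3×512 + 5×64 + 1×8 + 1 = 1865 (decimal)
Compute gcd(9213, 1865) = 1
1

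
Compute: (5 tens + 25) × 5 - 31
Convert 5 tens (place-value notation) → 5×10 = 50 (decimal)
Expression in decimal: (50 + 25) × 5 - 31
Parentheses first: 50 + 25 = 75
Multiply: 75 × 5 = 375
Subtract: 375 - 31 = 344
344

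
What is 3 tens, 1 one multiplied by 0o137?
Convert 3 tens, 1 one (place-value notation) → 3×10 + 1 = 31 (decimal)
Convert 0o137 (octal) → 1×64 + 3×8 + 7 = 95 (decimal)
Compute 31 × 95 = 2945
2945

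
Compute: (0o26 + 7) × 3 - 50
Convert 0o26 (octal) → 2×8 + 6 = 22 (decimal)
Expression in decimal: (22 + 7) × 3 - 50
Parentheses first: 22 + 7 = 29
Multiply: 29 × 3 = 87
Subtract: 87 - 50 = 37
37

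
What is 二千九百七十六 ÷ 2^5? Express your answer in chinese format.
Convert 二千九百七十六 (Chinese numeral) → 2×1000 + 9×100 + 7×10 + 6 = 2976 (decimal)
Convert 2^5 (power) → 32 (decimal)
Compute 2976 ÷ 32 = 93
Convert 93 (decimal) → 93 = 9×10 + 3 → 九十三 (Chinese numeral)
九十三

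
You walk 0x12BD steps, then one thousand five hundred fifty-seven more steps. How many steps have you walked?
Convert 0x12BD (hexadecimal) → 1×4096 + 2×256 + 11×16 + 13 = 4797 (decimal)
Convert one thousand five hundred fifty-seven (English words) → 1×1000 + 5×100 + 57 = 1557 (decimal)
Compute 4797 + 1557 = 6354
6354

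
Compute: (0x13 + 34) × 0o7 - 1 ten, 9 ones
Convert 0x13 (hexadecimal) → 1×16 + 3 = 19 (decimal)
Convert 0o7 (octal) → 7 (decimal)
Convert 1 ten, 9 ones (place-value notation) → 1×10 + 9 = 19 (decimal)
Expression in decimal: (19 + 34) × 7 - 19
Parentheses first: 19 + 34 = 53
Multiply: 53 × 7 = 371
Subtract: 371 - 19 = 352
352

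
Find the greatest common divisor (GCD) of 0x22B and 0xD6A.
Convert 0x22B (hexadecimal) → 2×256 + 2×16 + 11 = 555 (decimal)
Convert 0xD6A (hexadecimal) → 13×256 + 6×16 + 10 = 3434 (decimal)
Compute gcd(555, 3434) = 1
1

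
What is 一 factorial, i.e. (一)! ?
Convert 一 (Chinese numeral) → 1 (decimal)
Compute 1! = 1
1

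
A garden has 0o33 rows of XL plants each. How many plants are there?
Convert XL (Roman numeral) → 40 (decimal)
Convert 0o33 (octal) → 3×8 + 3 = 27 (decimal)
Compute 40 × 27 = 1080
1080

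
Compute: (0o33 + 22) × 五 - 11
Convert 0o33 (octal) → 3×8 + 3 = 27 (decimal)
Convert 五 (Chinese numeral) → 5 (decimal)
Expression in decimal: (27 + 22) × 5 - 11
Parentheses first: 27 + 22 = 49
Multiply: 49 × 5 = 245
Subtract: 245 - 11 = 234
234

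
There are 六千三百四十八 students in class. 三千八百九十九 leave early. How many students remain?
Convert 六千三百四十八 (Chinese numeral) → 6×1000 + 3×100 + 4×10 + 8 = 6348 (decimal)
Convert 三千八百九十九 (Chinese numeral) → 3×1000 + 8×100 + 9×10 + 9 = 3899 (decimal)
Compute 6348 - 3899 = 2449
2449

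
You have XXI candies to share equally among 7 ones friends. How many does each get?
Convert XXI (Roman numeral) → 10 + 10 + 1 = 21 (decimal)
Convert 7 ones (place-value notation) → 7 (decimal)
Compute 21 ÷ 7 = 3
3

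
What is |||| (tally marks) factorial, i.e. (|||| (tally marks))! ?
Convert |||| (tally marks) → 4 (decimal)
Compute 4! = 24
24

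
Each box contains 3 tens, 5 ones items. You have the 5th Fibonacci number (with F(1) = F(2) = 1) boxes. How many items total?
Convert 3 tens, 5 ones (place-value notation) → 3×10 + 5 = 35 (decimal)
Convert the 5th Fibonacci number (with F(1) = F(2) = 1) (Fibonacci index) → 1, 1, 2, 3, 5 → 5 (decimal)
Compute 35 × 5 = 175
175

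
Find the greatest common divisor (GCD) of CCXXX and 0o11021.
Convert CCXXX (Roman numeral) → 100 + 100 + 10 + 10 + 10 = 230 (decimal)
Convert 0o11021 (octal) → 1×4096 + 1×512 + 2×8 + 1 = 4625 (decimal)
Compute gcd(230, 4625) = 5
5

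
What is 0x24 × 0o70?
Convert 0x24 (hexadecimal) → 2×16 + 4 = 36 (decimal)
Convert 0o70 (octal) → 7×8 = 56 (decimal)
Compute 36 × 56 = 2016
2016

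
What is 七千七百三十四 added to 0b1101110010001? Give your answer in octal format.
Convert 七千七百三十四 (Chinese numeral) → 7×1000 + 7×100 + 3×10 + 4 = 7734 (decimal)
Convert 0b1101110010001 (binary) → 4096 + 2048 + 512 + 256 + 128 + 16 + 1 = 7057 (decimal)
Compute 7734 + 7057 = 14791
Convert 14791 (decimal) → 14791 = 3×4096 + 4×512 + 7×64 + 7 → 0o34707 (octal)
0o34707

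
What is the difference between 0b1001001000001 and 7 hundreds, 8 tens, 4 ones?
Convert 0b1001001000001 (binary) → 4096 + 512 + 64 + 1 = 4673 (decimal)
Convert 7 hundreds, 8 tens, 4 ones (place-value notation) → 7×100 + 8×10 + 4 = 784 (decimal)
Difference: |4673 - 784| = 3889
3889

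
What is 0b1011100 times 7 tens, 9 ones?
Convert 0b1011100 (binary) → 64 + 16 + 8 + 4 = 92 (decimal)
Convert 7 tens, 9 ones (place-value notation) → 7×10 + 9 = 79 (decimal)
Compute 92 × 79 = 7268
7268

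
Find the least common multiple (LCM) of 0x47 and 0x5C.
Convert 0x47 (hexadecimal) → 4×16 + 7 = 71 (decimal)
Convert 0x5C (hexadecimal) → 5×16 + 12 = 92 (decimal)
Compute lcm(71, 92) = 6532
6532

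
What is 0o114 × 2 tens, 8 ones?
Convert 0o114 (octal) → 1×64 + 1×8 + 4 = 76 (decimal)
Convert 2 tens, 8 ones (place-value notation) → 2×10 + 8 = 28 (decimal)
Compute 76 × 28 = 2128
2128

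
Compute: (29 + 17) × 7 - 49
Parentheses first: 29 + 17 = 46
Multiply: 46 × 7 = 322
Subtract: 322 - 49 = 273
273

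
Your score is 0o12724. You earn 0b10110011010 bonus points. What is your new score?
Convert 0o12724 (octal) → 1×4096 + 2×512 + 7×64 + 2×8 + 4 = 5588 (decimal)
Convert 0b10110011010 (binary) → 1024 + 256 + 128 + 16 + 8 + 2 = 1434 (decimal)
Compute 5588 + 1434 = 7022
7022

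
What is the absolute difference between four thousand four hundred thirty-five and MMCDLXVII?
Convert four thousand four hundred thirty-five (English words) → 4×1000 + 4×100 + 35 = 4435 (decimal)
Convert MMCDLXVII (Roman numeral) → 1000 + 1000 + 400 + 50 + 10 + 5 + 1 + 1 = 2467 (decimal)
Compute |4435 - 2467| = 1968
1968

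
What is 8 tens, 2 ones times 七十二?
Convert 8 tens, 2 ones (place-value notation) → 8×10 + 2 = 82 (decimal)
Convert 七十二 (Chinese numeral) → 7×10 + 2 = 72 (decimal)
Compute 82 × 72 = 5904
5904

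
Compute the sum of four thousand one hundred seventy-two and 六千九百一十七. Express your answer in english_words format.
Convert four thousand one hundred seventy-two (English words) → 4×1000 + 1×100 + 72 = 4172 (decimal)
Convert 六千九百一十七 (Chinese numeral) → 6×1000 + 9×100 + 1×10 + 7 = 6917 (decimal)
Compute 4172 + 6917 = 11089
Convert 11089 (decimal) → 11089 = 11×1000 + 89 → eleven thousand eighty-nine (English words)
eleven thousand eighty-nine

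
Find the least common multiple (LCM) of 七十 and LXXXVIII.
Convert 七十 (Chinese numeral) → 7×10 = 70 (decimal)
Convert LXXXVIII (Roman numeral) → 50 + 10 + 10 + 10 + 5 + 1 + 1 + 1 = 88 (decimal)
Compute lcm(70, 88) = 3080
3080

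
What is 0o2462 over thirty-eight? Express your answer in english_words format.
Convert 0o2462 (octal) → 2×512 + 4×64 + 6×8 + 2 = 1330 (decimal)
Convert thirty-eight (English words) → 38 (decimal)
Compute 1330 ÷ 38 = 35
Convert 35 (decimal) → thirty-five (English words)
thirty-five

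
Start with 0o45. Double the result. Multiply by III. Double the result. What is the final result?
Convert 0o45 (octal) → 4×8 + 5 = 37 (decimal)
Start: 37
37 × 2 = 74
Convert III (Roman numeral) → 1 + 1 + 1 = 3 (decimal)
74 × 3 = 222
222 × 2 = 444
444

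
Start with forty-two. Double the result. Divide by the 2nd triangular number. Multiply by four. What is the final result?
Convert forty-two (English words) → 42 (decimal)
Start: 42
42 × 2 = 84
Convert the 2nd triangular number (triangular index) → 2×3/2 = 3 (decimal)
84 ÷ 3 = 28
Convert four (English words) → 4 (decimal)
28 × 4 = 112
112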